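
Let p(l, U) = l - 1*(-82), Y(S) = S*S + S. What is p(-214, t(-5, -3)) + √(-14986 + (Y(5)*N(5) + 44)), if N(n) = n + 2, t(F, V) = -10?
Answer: -132 + 2*I*√3683 ≈ -132.0 + 121.38*I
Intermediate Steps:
Y(S) = S + S² (Y(S) = S² + S = S + S²)
N(n) = 2 + n
p(l, U) = 82 + l (p(l, U) = l + 82 = 82 + l)
p(-214, t(-5, -3)) + √(-14986 + (Y(5)*N(5) + 44)) = (82 - 214) + √(-14986 + ((5*(1 + 5))*(2 + 5) + 44)) = -132 + √(-14986 + ((5*6)*7 + 44)) = -132 + √(-14986 + (30*7 + 44)) = -132 + √(-14986 + (210 + 44)) = -132 + √(-14986 + 254) = -132 + √(-14732) = -132 + 2*I*√3683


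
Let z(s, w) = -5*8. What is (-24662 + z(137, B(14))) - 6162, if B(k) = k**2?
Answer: -30864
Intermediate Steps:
z(s, w) = -40
(-24662 + z(137, B(14))) - 6162 = (-24662 - 40) - 6162 = -24702 - 6162 = -30864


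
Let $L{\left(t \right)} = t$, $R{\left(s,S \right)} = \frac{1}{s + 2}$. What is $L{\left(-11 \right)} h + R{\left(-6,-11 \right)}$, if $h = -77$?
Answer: $\frac{3387}{4} \approx 846.75$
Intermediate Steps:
$R{\left(s,S \right)} = \frac{1}{2 + s}$
$L{\left(-11 \right)} h + R{\left(-6,-11 \right)} = \left(-11\right) \left(-77\right) + \frac{1}{2 - 6} = 847 + \frac{1}{-4} = 847 - \frac{1}{4} = \frac{3387}{4}$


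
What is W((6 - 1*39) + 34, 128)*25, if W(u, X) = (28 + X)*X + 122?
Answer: 502250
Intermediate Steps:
W(u, X) = 122 + X*(28 + X) (W(u, X) = X*(28 + X) + 122 = 122 + X*(28 + X))
W((6 - 1*39) + 34, 128)*25 = (122 + 128² + 28*128)*25 = (122 + 16384 + 3584)*25 = 20090*25 = 502250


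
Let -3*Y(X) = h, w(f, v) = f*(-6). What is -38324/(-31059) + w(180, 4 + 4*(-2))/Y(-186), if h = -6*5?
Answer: -3316048/31059 ≈ -106.77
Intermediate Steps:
w(f, v) = -6*f
h = -30
Y(X) = 10 (Y(X) = -⅓*(-30) = 10)
-38324/(-31059) + w(180, 4 + 4*(-2))/Y(-186) = -38324/(-31059) - 6*180/10 = -38324*(-1/31059) - 1080*⅒ = 38324/31059 - 108 = -3316048/31059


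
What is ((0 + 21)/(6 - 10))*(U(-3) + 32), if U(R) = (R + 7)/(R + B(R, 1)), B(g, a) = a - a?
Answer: -161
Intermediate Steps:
B(g, a) = 0
U(R) = (7 + R)/R (U(R) = (R + 7)/(R + 0) = (7 + R)/R)
((0 + 21)/(6 - 10))*(U(-3) + 32) = ((0 + 21)/(6 - 10))*((7 - 3)/(-3) + 32) = (21/(-4))*(-⅓*4 + 32) = (21*(-¼))*(-4/3 + 32) = -21/4*92/3 = -161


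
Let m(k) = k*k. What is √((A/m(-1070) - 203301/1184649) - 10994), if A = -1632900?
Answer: 56*I*√6259609254821189/42252481 ≈ 104.86*I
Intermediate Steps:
m(k) = k²
√((A/m(-1070) - 203301/1184649) - 10994) = √((-1632900/((-1070)²) - 203301/1184649) - 10994) = √((-1632900/1144900 - 203301*1/1184649) - 10994) = √((-1632900*1/1144900 - 67767/394883) - 10994) = √((-16329/11449 - 67767/394883) - 10994) = √(-7223908890/4521015467 - 10994) = √(-49711267953088/4521015467) = 56*I*√6259609254821189/42252481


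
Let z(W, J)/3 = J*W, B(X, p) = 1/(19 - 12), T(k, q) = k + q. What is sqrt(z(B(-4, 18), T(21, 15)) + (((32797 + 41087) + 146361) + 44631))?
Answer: 4*sqrt(811230)/7 ≈ 514.68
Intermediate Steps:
B(X, p) = 1/7
z(W, J) = 3*J*W (z(W, J) = 3*(J*W) = 3*J*W)
sqrt(z(B(-4, 18), T(21, 15)) + (((32797 + 41087) + 146361) + 44631)) = sqrt(3*(21 + 15)*(1/7) + (((32797 + 41087) + 146361) + 44631)) = sqrt(3*36*(1/7) + ((73884 + 146361) + 44631)) = sqrt(108/7 + (220245 + 44631)) = sqrt(108/7 + 264876) = sqrt(1854240/7) = 4*sqrt(811230)/7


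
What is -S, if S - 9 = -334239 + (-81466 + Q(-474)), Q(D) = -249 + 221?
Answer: 415724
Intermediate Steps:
Q(D) = -28
S = -415724 (S = 9 + (-334239 + (-81466 - 28)) = 9 + (-334239 - 81494) = 9 - 415733 = -415724)
-S = -1*(-415724) = 415724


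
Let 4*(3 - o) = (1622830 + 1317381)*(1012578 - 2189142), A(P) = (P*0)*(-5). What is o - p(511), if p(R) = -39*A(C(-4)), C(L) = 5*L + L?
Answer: 864836603754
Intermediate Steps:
C(L) = 6*L
A(P) = 0 (A(P) = 0*(-5) = 0)
p(R) = 0 (p(R) = -39*0 = 0)
o = 864836603754 (o = 3 - (1622830 + 1317381)*(1012578 - 2189142)/4 = 3 - 2940211*(-1176564)/4 = 3 - ¼*(-3459346415004) = 3 + 864836603751 = 864836603754)
o - p(511) = 864836603754 - 1*0 = 864836603754 + 0 = 864836603754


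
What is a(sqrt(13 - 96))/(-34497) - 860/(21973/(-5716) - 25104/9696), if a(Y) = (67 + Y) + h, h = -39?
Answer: 17127372252524/128122099479 - I*sqrt(83)/34497 ≈ 133.68 - 0.00026409*I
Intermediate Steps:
a(Y) = 28 + Y (a(Y) = (67 + Y) - 39 = 28 + Y)
a(sqrt(13 - 96))/(-34497) - 860/(21973/(-5716) - 25104/9696) = (28 + sqrt(13 - 96))/(-34497) - 860/(21973/(-5716) - 25104/9696) = (28 + sqrt(-83))*(-1/34497) - 860/(21973*(-1/5716) - 25104*1/9696) = (28 + I*sqrt(83))*(-1/34497) - 860/(-21973/5716 - 523/202) = (-28/34497 - I*sqrt(83)/34497) - 860/(-3714007/577316) = (-28/34497 - I*sqrt(83)/34497) - 860*(-577316/3714007) = (-28/34497 - I*sqrt(83)/34497) + 496491760/3714007 = 17127372252524/128122099479 - I*sqrt(83)/34497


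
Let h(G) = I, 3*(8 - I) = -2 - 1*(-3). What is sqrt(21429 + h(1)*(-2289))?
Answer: 2*sqrt(970) ≈ 62.290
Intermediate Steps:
I = 23/3 (I = 8 - (-2 - 1*(-3))/3 = 8 - (-2 + 3)/3 = 8 - 1/3*1 = 8 - 1/3 = 23/3 ≈ 7.6667)
h(G) = 23/3
sqrt(21429 + h(1)*(-2289)) = sqrt(21429 + (23/3)*(-2289)) = sqrt(21429 - 17549) = sqrt(3880) = 2*sqrt(970)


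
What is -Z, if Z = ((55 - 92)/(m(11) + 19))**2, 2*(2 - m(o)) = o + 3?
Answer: -1369/196 ≈ -6.9847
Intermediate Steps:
m(o) = 1/2 - o/2 (m(o) = 2 - (o + 3)/2 = 2 - (3 + o)/2 = 2 + (-3/2 - o/2) = 1/2 - o/2)
Z = 1369/196 (Z = ((55 - 92)/((1/2 - 1/2*11) + 19))**2 = (-37/((1/2 - 11/2) + 19))**2 = (-37/(-5 + 19))**2 = (-37/14)**2 = 1369/196 ≈ 6.9847)
-Z = -1*1369/196 = -1369/196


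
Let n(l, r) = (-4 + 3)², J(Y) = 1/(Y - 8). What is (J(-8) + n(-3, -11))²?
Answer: 225/256 ≈ 0.87891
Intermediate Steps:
J(Y) = 1/(-8 + Y)
n(l, r) = 1 (n(l, r) = (-1)² = 1)
(J(-8) + n(-3, -11))² = (1/(-8 - 8) + 1)² = (1/(-16) + 1)² = (-1/16 + 1)² = (15/16)² = 225/256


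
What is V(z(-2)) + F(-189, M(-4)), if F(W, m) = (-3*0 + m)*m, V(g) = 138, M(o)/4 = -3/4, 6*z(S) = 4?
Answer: 147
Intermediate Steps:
z(S) = 2/3 (z(S) = (1/6)*4 = 2/3)
M(o) = -3 (M(o) = 4*(-3/4) = -3)
F(W, m) = m**2 (F(W, m) = (0 + m)*m = m*m = m**2)
V(z(-2)) + F(-189, M(-4)) = 138 + (-3)**2 = 138 + 9 = 147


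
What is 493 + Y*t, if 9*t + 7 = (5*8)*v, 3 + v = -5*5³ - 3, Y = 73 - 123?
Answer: 1266787/9 ≈ 1.4075e+5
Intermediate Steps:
Y = -50
v = -631 (v = -3 + (-5*5³ - 3) = -3 + (-5*125 - 3) = -3 + (-625 - 3) = -3 - 628 = -631)
t = -25247/9 (t = -7/9 + ((5*8)*(-631))/9 = -7/9 + (40*(-631))/9 = -7/9 + (⅑)*(-25240) = -7/9 - 25240/9 = -25247/9 ≈ -2805.2)
493 + Y*t = 493 - 50*(-25247/9) = 493 + 1262350/9 = 1266787/9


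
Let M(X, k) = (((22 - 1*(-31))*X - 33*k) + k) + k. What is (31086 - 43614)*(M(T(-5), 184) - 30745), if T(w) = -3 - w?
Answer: 455305104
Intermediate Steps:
M(X, k) = -31*k + 53*X (M(X, k) = (((22 + 31)*X - 33*k) + k) + k = ((53*X - 33*k) + k) + k = ((-33*k + 53*X) + k) + k = (-32*k + 53*X) + k = -31*k + 53*X)
(31086 - 43614)*(M(T(-5), 184) - 30745) = (31086 - 43614)*((-31*184 + 53*(-3 - 1*(-5))) - 30745) = -12528*((-5704 + 53*(-3 + 5)) - 30745) = -12528*((-5704 + 53*2) - 30745) = -12528*((-5704 + 106) - 30745) = -12528*(-5598 - 30745) = -12528*(-36343) = 455305104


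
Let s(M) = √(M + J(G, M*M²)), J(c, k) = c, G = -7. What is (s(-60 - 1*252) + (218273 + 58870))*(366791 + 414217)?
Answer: 216450900144 + 781008*I*√319 ≈ 2.1645e+11 + 1.3949e+7*I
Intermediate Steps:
s(M) = √(-7 + M) (s(M) = √(M - 7) = √(-7 + M))
(s(-60 - 1*252) + (218273 + 58870))*(366791 + 414217) = (√(-7 + (-60 - 1*252)) + (218273 + 58870))*(366791 + 414217) = (√(-7 + (-60 - 252)) + 277143)*781008 = (√(-7 - 312) + 277143)*781008 = (√(-319) + 277143)*781008 = (I*√319 + 277143)*781008 = (277143 + I*√319)*781008 = 216450900144 + 781008*I*√319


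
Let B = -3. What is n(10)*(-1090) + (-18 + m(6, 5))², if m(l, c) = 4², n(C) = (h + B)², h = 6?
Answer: -9806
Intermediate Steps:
n(C) = 9 (n(C) = (6 - 3)² = 3² = 9)
m(l, c) = 16
n(10)*(-1090) + (-18 + m(6, 5))² = 9*(-1090) + (-18 + 16)² = -9810 + (-2)² = -9810 + 4 = -9806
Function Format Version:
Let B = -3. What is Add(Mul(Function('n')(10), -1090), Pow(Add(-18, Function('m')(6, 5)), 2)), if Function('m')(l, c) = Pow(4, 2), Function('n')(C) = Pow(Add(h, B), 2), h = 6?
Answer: -9806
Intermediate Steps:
Function('n')(C) = 9 (Function('n')(C) = Pow(Add(6, -3), 2) = Pow(3, 2) = 9)
Function('m')(l, c) = 16
Add(Mul(Function('n')(10), -1090), Pow(Add(-18, Function('m')(6, 5)), 2)) = Add(Mul(9, -1090), Pow(Add(-18, 16), 2)) = Add(-9810, Pow(-2, 2)) = Add(-9810, 4) = -9806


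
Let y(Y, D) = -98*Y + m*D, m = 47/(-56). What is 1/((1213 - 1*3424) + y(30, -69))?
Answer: -56/285213 ≈ -0.00019634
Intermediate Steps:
m = -47/56 (m = 47*(-1/56) = -47/56 ≈ -0.83929)
y(Y, D) = -98*Y - 47*D/56
1/((1213 - 1*3424) + y(30, -69)) = 1/((1213 - 1*3424) + (-98*30 - 47/56*(-69))) = 1/((1213 - 3424) + (-2940 + 3243/56)) = 1/(-2211 - 161397/56) = 1/(-285213/56) = -56/285213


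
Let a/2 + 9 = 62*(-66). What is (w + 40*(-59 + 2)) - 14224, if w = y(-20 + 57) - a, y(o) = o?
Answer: -8265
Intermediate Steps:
a = -8202 (a = -18 + 2*(62*(-66)) = -18 + 2*(-4092) = -18 - 8184 = -8202)
w = 8239 (w = (-20 + 57) - 1*(-8202) = 37 + 8202 = 8239)
(w + 40*(-59 + 2)) - 14224 = (8239 + 40*(-59 + 2)) - 14224 = (8239 + 40*(-57)) - 14224 = (8239 - 2280) - 14224 = 5959 - 14224 = -8265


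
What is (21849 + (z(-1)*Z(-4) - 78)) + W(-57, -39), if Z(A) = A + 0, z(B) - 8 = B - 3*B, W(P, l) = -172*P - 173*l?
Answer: 38282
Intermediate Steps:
W(P, l) = -173*l - 172*P
z(B) = 8 - 2*B (z(B) = 8 + (B - 3*B) = 8 - 2*B)
Z(A) = A
(21849 + (z(-1)*Z(-4) - 78)) + W(-57, -39) = (21849 + ((8 - 2*(-1))*(-4) - 78)) + (-173*(-39) - 172*(-57)) = (21849 + ((8 + 2)*(-4) - 78)) + (6747 + 9804) = (21849 + (10*(-4) - 78)) + 16551 = (21849 + (-40 - 78)) + 16551 = (21849 - 118) + 16551 = 21731 + 16551 = 38282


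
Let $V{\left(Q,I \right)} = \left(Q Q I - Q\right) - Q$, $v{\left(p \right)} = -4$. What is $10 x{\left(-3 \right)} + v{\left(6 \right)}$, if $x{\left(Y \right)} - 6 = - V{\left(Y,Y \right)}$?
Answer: $266$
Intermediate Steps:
$V{\left(Q,I \right)} = - 2 Q + I Q^{2}$ ($V{\left(Q,I \right)} = \left(Q^{2} I - Q\right) - Q = \left(I Q^{2} - Q\right) - Q = \left(- Q + I Q^{2}\right) - Q = - 2 Q + I Q^{2}$)
$x{\left(Y \right)} = 6 - Y \left(-2 + Y^{2}\right)$ ($x{\left(Y \right)} = 6 - Y \left(-2 + Y Y\right) = 6 - Y \left(-2 + Y^{2}\right)$)
$10 x{\left(-3 \right)} + v{\left(6 \right)} = 10 \left(6 - - 3 \left(-2 + \left(-3\right)^{2}\right)\right) - 4 = 10 \left(6 - - 3 \left(-2 + 9\right)\right) - 4 = 10 \left(6 - \left(-3\right) 7\right) - 4 = 10 \left(6 + 21\right) - 4 = 10 \cdot 27 - 4 = 270 - 4 = 266$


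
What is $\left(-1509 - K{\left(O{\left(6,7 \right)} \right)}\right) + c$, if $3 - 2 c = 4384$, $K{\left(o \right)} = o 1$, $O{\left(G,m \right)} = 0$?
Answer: $- \frac{7399}{2} \approx -3699.5$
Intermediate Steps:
$K{\left(o \right)} = o$
$c = - \frac{4381}{2}$ ($c = \frac{3}{2} - 2192 = - \frac{4381}{2} \approx -2190.5$)
$\left(-1509 - K{\left(O{\left(6,7 \right)} \right)}\right) + c = \left(-1509 - 0\right) - \frac{4381}{2} = \left(-1509 + 0\right) - \frac{4381}{2} = -1509 - \frac{4381}{2} = - \frac{7399}{2}$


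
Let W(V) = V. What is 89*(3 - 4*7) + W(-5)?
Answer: -2230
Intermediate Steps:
89*(3 - 4*7) + W(-5) = 89*(3 - 4*7) - 5 = 89*(3 - 28) - 5 = 89*(-25) - 5 = -2225 - 5 = -2230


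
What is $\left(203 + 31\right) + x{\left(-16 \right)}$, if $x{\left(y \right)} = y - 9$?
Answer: $209$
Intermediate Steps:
$x{\left(y \right)} = -9 + y$ ($x{\left(y \right)} = y - 9 = -9 + y$)
$\left(203 + 31\right) + x{\left(-16 \right)} = \left(203 + 31\right) - 25 = 234 - 25 = 209$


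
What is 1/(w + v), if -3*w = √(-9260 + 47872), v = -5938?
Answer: -26721/158649992 + 21*√197/158649992 ≈ -0.00016657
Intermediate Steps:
w = -14*√197/3 (w = -√(-9260 + 47872)/3 = -14*√197/3 ≈ -65.500)
1/(w + v) = 1/(-14*√197/3 - 5938) = 1/(-5938 - 14*√197/3)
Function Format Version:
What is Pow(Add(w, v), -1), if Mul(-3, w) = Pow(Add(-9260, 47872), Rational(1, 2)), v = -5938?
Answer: Add(Rational(-26721, 158649992), Mul(Rational(21, 158649992), Pow(197, Rational(1, 2)))) ≈ -0.00016657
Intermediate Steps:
w = Mul(Rational(-14, 3), Pow(197, Rational(1, 2))) (w = Mul(Rational(-1, 3), Pow(Add(-9260, 47872), Rational(1, 2))) = Mul(Rational(-1, 3), Pow(38612, Rational(1, 2))) = Mul(Rational(-1, 3), Mul(14, Pow(197, Rational(1, 2)))) = Mul(Rational(-14, 3), Pow(197, Rational(1, 2))) ≈ -65.500)
Pow(Add(w, v), -1) = Pow(Add(Mul(Rational(-14, 3), Pow(197, Rational(1, 2))), -5938), -1) = Pow(Add(-5938, Mul(Rational(-14, 3), Pow(197, Rational(1, 2)))), -1)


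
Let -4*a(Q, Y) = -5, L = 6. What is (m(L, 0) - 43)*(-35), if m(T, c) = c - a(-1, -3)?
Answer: 6195/4 ≈ 1548.8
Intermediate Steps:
a(Q, Y) = 5/4 (a(Q, Y) = -¼*(-5) = 5/4)
m(T, c) = -5/4 + c (m(T, c) = c - 1*5/4 = c - 5/4 = -5/4 + c)
(m(L, 0) - 43)*(-35) = ((-5/4 + 0) - 43)*(-35) = (-5/4 - 43)*(-35) = -177/4*(-35) = 6195/4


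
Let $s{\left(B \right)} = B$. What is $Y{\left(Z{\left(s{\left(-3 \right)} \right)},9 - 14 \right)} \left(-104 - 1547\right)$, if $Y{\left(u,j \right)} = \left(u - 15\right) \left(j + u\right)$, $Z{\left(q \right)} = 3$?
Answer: $-39624$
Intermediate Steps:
$Y{\left(u,j \right)} = \left(-15 + u\right) \left(j + u\right)$
$Y{\left(Z{\left(s{\left(-3 \right)} \right)},9 - 14 \right)} \left(-104 - 1547\right) = \left(3^{2} - 15 \left(9 - 14\right) - 45 + \left(9 - 14\right) 3\right) \left(-104 - 1547\right) = \left(9 - -75 - 45 - 15\right) \left(-1651\right) = \left(9 + 75 - 45 - 15\right) \left(-1651\right) = 24 \left(-1651\right) = -39624$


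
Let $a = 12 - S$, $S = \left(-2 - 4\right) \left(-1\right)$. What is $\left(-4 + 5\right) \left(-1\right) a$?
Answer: $-6$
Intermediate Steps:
$S = 6$ ($S = \left(-6\right) \left(-1\right) = 6$)
$a = 6$ ($a = 12 - 6 = 6$)
$\left(-4 + 5\right) \left(-1\right) a = \left(-4 + 5\right) \left(-1\right) 6 = 1 \left(-1\right) 6 = \left(-1\right) 6 = -6$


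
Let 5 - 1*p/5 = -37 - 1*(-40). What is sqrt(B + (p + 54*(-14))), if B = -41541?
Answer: 7*I*sqrt(863) ≈ 205.64*I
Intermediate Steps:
p = 10 (p = 25 - 5*(-37 - 1*(-40)) = 25 - 5*(-37 + 40) = 25 - 5*3 = 25 - 15 = 10)
sqrt(B + (p + 54*(-14))) = sqrt(-41541 + (10 + 54*(-14))) = sqrt(-41541 + (10 - 756)) = sqrt(-41541 - 746) = sqrt(-42287) = 7*I*sqrt(863)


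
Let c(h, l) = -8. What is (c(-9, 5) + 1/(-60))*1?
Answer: -481/60 ≈ -8.0167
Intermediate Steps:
(c(-9, 5) + 1/(-60))*1 = (-8 + 1/(-60))*1 = (-8 - 1/60)*1 = -481/60*1 = -481/60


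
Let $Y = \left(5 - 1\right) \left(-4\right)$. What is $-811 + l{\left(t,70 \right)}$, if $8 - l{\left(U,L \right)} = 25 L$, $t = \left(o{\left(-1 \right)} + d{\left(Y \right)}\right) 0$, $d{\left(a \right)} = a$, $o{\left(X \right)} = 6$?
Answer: $-2553$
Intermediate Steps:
$Y = -16$ ($Y = 4 \left(-4\right) = -16$)
$t = 0$ ($t = \left(6 - 16\right) 0 = \left(-10\right) 0 = 0$)
$l{\left(U,L \right)} = 8 - 25 L$
$-811 + l{\left(t,70 \right)} = -811 + \left(8 - 1750\right) = -811 - 1742 = -2553$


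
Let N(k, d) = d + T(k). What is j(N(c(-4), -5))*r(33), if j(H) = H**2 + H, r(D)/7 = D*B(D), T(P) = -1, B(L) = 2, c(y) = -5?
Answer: 13860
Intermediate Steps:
N(k, d) = -1 + d (N(k, d) = d - 1 = -1 + d)
r(D) = 14*D (r(D) = 7*(D*2) = 7*(2*D) = 14*D)
j(H) = H + H**2
j(N(c(-4), -5))*r(33) = ((-1 - 5)*(1 + (-1 - 5)))*(14*33) = -6*(1 - 6)*462 = -6*(-5)*462 = 30*462 = 13860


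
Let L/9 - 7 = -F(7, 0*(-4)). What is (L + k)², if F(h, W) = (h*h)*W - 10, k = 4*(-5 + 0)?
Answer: 17689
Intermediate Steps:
k = -20 (k = 4*(-5) = -20)
F(h, W) = -10 + W*h² (F(h, W) = h²*W - 10 = W*h² - 10 = -10 + W*h²)
L = 153 (L = 63 + 9*(-(-10 + (0*(-4))*7²)) = 63 + 9*(-(-10 + 0*49)) = 63 + 9*(-(-10 + 0)) = 63 + 9*(-1*(-10)) = 63 + 9*10 = 63 + 90 = 153)
(L + k)² = (153 - 20)² = 133² = 17689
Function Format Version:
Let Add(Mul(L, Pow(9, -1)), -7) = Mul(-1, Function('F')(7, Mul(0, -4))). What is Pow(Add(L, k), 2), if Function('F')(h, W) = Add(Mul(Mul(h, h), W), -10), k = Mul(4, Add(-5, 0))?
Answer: 17689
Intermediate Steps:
k = -20 (k = Mul(4, -5) = -20)
Function('F')(h, W) = Add(-10, Mul(W, Pow(h, 2))) (Function('F')(h, W) = Add(Mul(Pow(h, 2), W), -10) = Add(Mul(W, Pow(h, 2)), -10) = Add(-10, Mul(W, Pow(h, 2))))
L = 153 (L = Add(63, Mul(9, Mul(-1, Add(-10, Mul(Mul(0, -4), Pow(7, 2)))))) = Add(63, Mul(9, Mul(-1, Add(-10, Mul(0, 49))))) = Add(63, Mul(9, Mul(-1, Add(-10, 0)))) = Add(63, Mul(9, Mul(-1, -10))) = Add(63, Mul(9, 10)) = Add(63, 90) = 153)
Pow(Add(L, k), 2) = Pow(Add(153, -20), 2) = Pow(133, 2) = 17689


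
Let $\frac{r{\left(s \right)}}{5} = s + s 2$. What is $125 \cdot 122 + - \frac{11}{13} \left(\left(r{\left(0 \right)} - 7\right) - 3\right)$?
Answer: $\frac{198360}{13} \approx 15258.0$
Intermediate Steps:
$r{\left(s \right)} = 15 s$ ($r{\left(s \right)} = 5 \left(s + s 2\right) = 5 \left(s + 2 s\right) = 5 \cdot 3 s = 15 s$)
$125 \cdot 122 + - \frac{11}{13} \left(\left(r{\left(0 \right)} - 7\right) - 3\right) = 125 \cdot 122 + - \frac{11}{13} \left(\left(15 \cdot 0 - 7\right) - 3\right) = 15250 + \left(-11\right) \frac{1}{13} \left(\left(0 - 7\right) - 3\right) = 15250 - \frac{11 \left(\left(0 - 7\right) - 3\right)}{13} = 15250 - \frac{11 \left(-7 - 3\right)}{13} = 15250 - - \frac{110}{13} = 15250 + \frac{110}{13} = \frac{198360}{13}$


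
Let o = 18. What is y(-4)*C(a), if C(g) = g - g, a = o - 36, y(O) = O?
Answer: 0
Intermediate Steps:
a = -18 (a = 18 - 36 = -18)
C(g) = 0
y(-4)*C(a) = -4*0 = 0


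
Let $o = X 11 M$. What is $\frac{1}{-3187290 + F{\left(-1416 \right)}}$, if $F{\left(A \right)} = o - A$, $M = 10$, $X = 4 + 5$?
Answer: $- \frac{1}{3184884} \approx -3.1398 \cdot 10^{-7}$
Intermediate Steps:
$X = 9$
$o = 990$ ($o = 9 \cdot 11 \cdot 10 = 99 \cdot 10 = 990$)
$F{\left(A \right)} = 990 - A$
$\frac{1}{-3187290 + F{\left(-1416 \right)}} = \frac{1}{-3187290 + \left(990 - -1416\right)} = \frac{1}{-3187290 + \left(990 + 1416\right)} = \frac{1}{-3187290 + 2406} = \frac{1}{-3184884} = - \frac{1}{3184884}$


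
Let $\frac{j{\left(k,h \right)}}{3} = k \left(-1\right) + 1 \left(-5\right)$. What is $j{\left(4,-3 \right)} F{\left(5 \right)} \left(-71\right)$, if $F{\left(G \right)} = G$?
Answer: $9585$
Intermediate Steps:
$j{\left(k,h \right)} = -15 - 3 k$ ($j{\left(k,h \right)} = 3 \left(k \left(-1\right) + 1 \left(-5\right)\right) = 3 \left(- k - 5\right) = 3 \left(-5 - k\right) = -15 - 3 k$)
$j{\left(4,-3 \right)} F{\left(5 \right)} \left(-71\right) = \left(-15 - 12\right) 5 \left(-71\right) = \left(-27\right) 5 \left(-71\right) = \left(-135\right) \left(-71\right) = 9585$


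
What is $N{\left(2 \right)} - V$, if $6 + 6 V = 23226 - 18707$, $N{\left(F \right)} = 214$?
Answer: $- \frac{3229}{6} \approx -538.17$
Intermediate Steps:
$V = \frac{4513}{6}$ ($V = -1 + \frac{23226 - 18707}{6} = -1 + \frac{1}{6} \cdot 4519 = -1 + \frac{4519}{6} = \frac{4513}{6} \approx 752.17$)
$N{\left(2 \right)} - V = 214 - \frac{4513}{6} = - \frac{3229}{6}$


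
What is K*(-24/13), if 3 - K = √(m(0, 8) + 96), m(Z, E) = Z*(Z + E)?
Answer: -72/13 + 96*√6/13 ≈ 12.550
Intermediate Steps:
m(Z, E) = Z*(E + Z)
K = 3 - 4*√6 (K = 3 - √(0*(8 + 0) + 96) = 3 - √(0*8 + 96) = 3 - √(0 + 96) = 3 - √96 = 3 - 4*√6 ≈ -6.7980)
K*(-24/13) = (3 - 4*√6)*(-24/13) = -72/13 + 96*√6/13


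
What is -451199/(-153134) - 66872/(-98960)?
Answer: 1715344684/473566895 ≈ 3.6222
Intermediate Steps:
-451199/(-153134) - 66872/(-98960) = -451199*(-1/153134) - 66872*(-1/98960) = 451199/153134 + 8359/12370 = 1715344684/473566895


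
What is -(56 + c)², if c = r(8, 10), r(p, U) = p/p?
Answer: -3249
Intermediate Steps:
r(p, U) = 1
c = 1
-(56 + c)² = -(56 + 1)² = -1*57² = -1*3249 = -3249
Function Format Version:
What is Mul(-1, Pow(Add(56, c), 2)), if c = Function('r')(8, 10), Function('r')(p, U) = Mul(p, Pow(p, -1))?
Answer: -3249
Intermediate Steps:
Function('r')(p, U) = 1
c = 1
Mul(-1, Pow(Add(56, c), 2)) = Mul(-1, Pow(Add(56, 1), 2)) = Mul(-1, Pow(57, 2)) = Mul(-1, 3249) = -3249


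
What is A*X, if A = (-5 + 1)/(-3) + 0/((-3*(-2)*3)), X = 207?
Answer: 276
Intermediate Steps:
A = 4/3 (A = -4*(-1/3) + 0/((6*3)) = 4/3 + 0/18 = 4/3 + 0*(1/18) = 4/3 + 0 = 4/3 ≈ 1.3333)
A*X = (4/3)*207 = 276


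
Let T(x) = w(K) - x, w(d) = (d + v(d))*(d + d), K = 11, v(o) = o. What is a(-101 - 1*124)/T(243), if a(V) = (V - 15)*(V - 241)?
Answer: 111840/241 ≈ 464.07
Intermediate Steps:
a(V) = (-241 + V)*(-15 + V) (a(V) = (-15 + V)*(-241 + V) = (-241 + V)*(-15 + V))
w(d) = 4*d² (w(d) = (d + d)*(d + d) = (2*d)*(2*d) = 4*d²)
T(x) = 484 - x (T(x) = 4*11² - x = 4*121 - x = 484 - x)
a(-101 - 1*124)/T(243) = (3615 + (-101 - 1*124)² - 256*(-101 - 1*124))/(484 - 1*243) = (3615 + (-101 - 124)² - 256*(-101 - 124))/(484 - 243) = (3615 + (-225)² - 256*(-225))/241 = (3615 + 50625 + 57600)*(1/241) = 111840*(1/241) = 111840/241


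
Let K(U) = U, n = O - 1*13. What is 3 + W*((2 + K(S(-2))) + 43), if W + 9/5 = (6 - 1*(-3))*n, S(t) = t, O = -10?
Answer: -44877/5 ≈ -8975.4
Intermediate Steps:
n = -23 (n = -10 - 1*13 = -10 - 13 = -23)
W = -1044/5 (W = -9/5 + (6 - 1*(-3))*(-23) = -9/5 + (6 + 3)*(-23) = -9/5 + 9*(-23) = -9/5 - 207 = -1044/5 ≈ -208.80)
3 + W*((2 + K(S(-2))) + 43) = 3 - 1044*((2 - 2) + 43)/5 = 3 - 1044*(0 + 43)/5 = 3 - 1044/5*43 = 3 - 44892/5 = -44877/5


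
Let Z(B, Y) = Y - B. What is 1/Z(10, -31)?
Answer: -1/41 ≈ -0.024390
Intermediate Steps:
1/Z(10, -31) = 1/(-31 - 1*10) = 1/(-31 - 10) = 1/(-41) = -1/41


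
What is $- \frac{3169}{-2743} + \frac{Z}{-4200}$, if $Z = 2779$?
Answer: $\frac{812429}{1645800} \approx 0.49364$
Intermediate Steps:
$- \frac{3169}{-2743} + \frac{Z}{-4200} = - \frac{3169}{-2743} + \frac{2779}{-4200} = \left(-3169\right) \left(- \frac{1}{2743}\right) + 2779 \left(- \frac{1}{4200}\right) = \frac{3169}{2743} - \frac{397}{600} = \frac{812429}{1645800}$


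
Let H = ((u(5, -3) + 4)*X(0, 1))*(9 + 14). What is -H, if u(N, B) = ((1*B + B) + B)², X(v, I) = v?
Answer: 0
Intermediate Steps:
u(N, B) = 9*B² (u(N, B) = ((B + B) + B)² = (2*B + B)² = (3*B)² = 9*B²)
H = 0 (H = ((9*(-3)² + 4)*0)*(9 + 14) = ((9*9 + 4)*0)*23 = ((81 + 4)*0)*23 = (85*0)*23 = 0*23 = 0)
-H = -1*0 = 0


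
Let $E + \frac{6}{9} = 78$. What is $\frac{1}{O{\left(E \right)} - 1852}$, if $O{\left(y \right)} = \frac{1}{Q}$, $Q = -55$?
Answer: $- \frac{55}{101861} \approx -0.00053995$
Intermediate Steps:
$E = \frac{232}{3}$ ($E = - \frac{2}{3} + 78 = \frac{232}{3} \approx 77.333$)
$O{\left(y \right)} = - \frac{1}{55}$ ($O{\left(y \right)} = \frac{1}{-55} = - \frac{1}{55}$)
$\frac{1}{O{\left(E \right)} - 1852} = \frac{1}{- \frac{1}{55} - 1852} = \frac{1}{- \frac{101861}{55}} = - \frac{55}{101861}$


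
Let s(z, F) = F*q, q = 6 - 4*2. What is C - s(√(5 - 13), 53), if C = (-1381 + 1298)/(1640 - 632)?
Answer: 106765/1008 ≈ 105.92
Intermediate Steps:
q = -2 (q = 6 - 8 = -2)
C = -83/1008 ≈ -0.082341
s(z, F) = -2*F (s(z, F) = F*(-2) = -2*F)
C - s(√(5 - 13), 53) = -83/1008 - (-2)*53 = -83/1008 - 1*(-106) = -83/1008 + 106 = 106765/1008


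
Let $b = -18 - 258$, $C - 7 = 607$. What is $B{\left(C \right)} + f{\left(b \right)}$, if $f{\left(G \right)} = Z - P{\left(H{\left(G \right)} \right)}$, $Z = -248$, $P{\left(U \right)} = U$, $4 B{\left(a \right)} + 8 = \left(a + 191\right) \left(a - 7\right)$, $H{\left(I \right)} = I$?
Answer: $\frac{488739}{4} \approx 1.2218 \cdot 10^{5}$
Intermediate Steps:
$C = 614$ ($C = 7 + 607 = 614$)
$B{\left(a \right)} = -2 + \frac{\left(-7 + a\right) \left(191 + a\right)}{4}$ ($B{\left(a \right)} = -2 + \frac{\left(a + 191\right) \left(a - 7\right)}{4} = -2 + \frac{\left(191 + a\right) \left(-7 + a\right)}{4} = -2 + \frac{\left(-7 + a\right) \left(191 + a\right)}{4}$)
$b = -276$
$f{\left(G \right)} = -248 - G$
$B{\left(C \right)} + f{\left(b \right)} = \left(- \frac{1345}{4} + 46 \cdot 614 + \frac{614^{2}}{4}\right) - -28 = \left(- \frac{1345}{4} + 28244 + \frac{1}{4} \cdot 376996\right) + \left(-248 + 276\right) = \left(- \frac{1345}{4} + 28244 + 94249\right) + 28 = \frac{488627}{4} + 28 = \frac{488739}{4}$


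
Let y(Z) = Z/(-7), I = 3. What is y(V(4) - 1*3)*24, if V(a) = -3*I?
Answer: 288/7 ≈ 41.143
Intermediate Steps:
V(a) = -9 (V(a) = -3*3 = -9)
y(Z) = -Z/7 (y(Z) = Z*(-⅐) = -Z/7)
y(V(4) - 1*3)*24 = -(-9 - 1*3)/7*24 = -(-9 - 3)/7*24 = -⅐*(-12)*24 = (12/7)*24 = 288/7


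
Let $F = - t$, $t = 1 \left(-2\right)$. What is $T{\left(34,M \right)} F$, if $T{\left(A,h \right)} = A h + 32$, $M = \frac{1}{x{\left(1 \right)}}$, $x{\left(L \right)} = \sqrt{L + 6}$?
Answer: $64 + \frac{68 \sqrt{7}}{7} \approx 89.702$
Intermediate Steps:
$x{\left(L \right)} = \sqrt{6 + L}$
$t = -2$
$M = \frac{\sqrt{7}}{7}$ ($M = \frac{1}{\sqrt{6 + 1}} = \frac{1}{\sqrt{7}} = \frac{\sqrt{7}}{7} \approx 0.37796$)
$T{\left(A,h \right)} = 32 + A h$
$F = 2$ ($F = \left(-1\right) \left(-2\right) = 2$)
$T{\left(34,M \right)} F = \left(32 + 34 \frac{\sqrt{7}}{7}\right) 2 = \left(32 + \frac{34 \sqrt{7}}{7}\right) 2 = 64 + \frac{68 \sqrt{7}}{7}$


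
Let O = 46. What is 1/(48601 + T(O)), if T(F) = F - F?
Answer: 1/48601 ≈ 2.0576e-5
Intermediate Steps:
T(F) = 0
1/(48601 + T(O)) = 1/(48601 + 0) = 1/48601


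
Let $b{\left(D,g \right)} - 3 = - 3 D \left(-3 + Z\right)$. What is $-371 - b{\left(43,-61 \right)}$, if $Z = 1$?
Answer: $-632$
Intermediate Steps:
$b{\left(D,g \right)} = 3 + 6 D$ ($b{\left(D,g \right)} = 3 + - 3 D \left(-3 + 1\right) = 3 + - 3 D \left(-2\right) = 3 + 6 D$)
$-371 - b{\left(43,-61 \right)} = -371 - \left(3 + 6 \cdot 43\right) = -371 - \left(3 + 258\right) = -371 - 261 = -632$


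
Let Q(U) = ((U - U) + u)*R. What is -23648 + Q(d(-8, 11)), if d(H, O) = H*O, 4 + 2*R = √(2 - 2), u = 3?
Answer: -23654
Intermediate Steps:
R = -2 (R = -2 + √(2 - 2)/2 = -2 + √0/2 = -2 + (½)*0 = -2 + 0 = -2)
Q(U) = -6 (Q(U) = ((U - U) + 3)*(-2) = (0 + 3)*(-2) = 3*(-2) = -6)
-23648 + Q(d(-8, 11)) = -23648 - 6 = -23654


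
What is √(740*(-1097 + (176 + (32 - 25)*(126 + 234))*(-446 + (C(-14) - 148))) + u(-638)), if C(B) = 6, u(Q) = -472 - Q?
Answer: I*√1173895134 ≈ 34262.0*I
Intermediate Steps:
√(740*(-1097 + (176 + (32 - 25)*(126 + 234))*(-446 + (C(-14) - 148))) + u(-638)) = √(740*(-1097 + (176 + (32 - 25)*(126 + 234))*(-446 + (6 - 148))) + (-472 - 1*(-638))) = √(740*(-1097 + (176 + 7*360)*(-446 - 142)) + (-472 + 638)) = √(740*(-1097 + (176 + 2520)*(-588)) + 166) = √(740*(-1097 + 2696*(-588)) + 166) = √(740*(-1097 - 1585248) + 166) = √(740*(-1586345) + 166) = √(-1173895300 + 166) = √(-1173895134) = I*√1173895134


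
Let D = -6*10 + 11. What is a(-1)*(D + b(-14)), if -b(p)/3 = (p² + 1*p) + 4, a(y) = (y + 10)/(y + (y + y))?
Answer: 1821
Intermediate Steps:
a(y) = (10 + y)/(3*y) (a(y) = (10 + y)/(y + 2*y) = (10 + y)/((3*y)) = (10 + y)*(1/(3*y)) = (10 + y)/(3*y))
D = -49 (D = -60 + 11 = -49)
b(p) = -12 - 3*p - 3*p² (b(p) = -3*((p² + 1*p) + 4) = -3*((p² + p) + 4) = -3*((p + p²) + 4) = -3*(4 + p + p²) = -12 - 3*p - 3*p²)
a(-1)*(D + b(-14)) = ((⅓)*(10 - 1)/(-1))*(-49 + (-12 - 3*(-14) - 3*(-14)²)) = ((⅓)*(-1)*9)*(-49 + (-12 + 42 - 3*196)) = -3*(-49 + (-12 + 42 - 588)) = -3*(-49 - 558) = -3*(-607) = 1821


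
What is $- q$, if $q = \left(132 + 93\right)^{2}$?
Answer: $-50625$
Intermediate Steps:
$q = 50625$ ($q = 225^{2} = 50625$)
$- q = \left(-1\right) 50625 = -50625$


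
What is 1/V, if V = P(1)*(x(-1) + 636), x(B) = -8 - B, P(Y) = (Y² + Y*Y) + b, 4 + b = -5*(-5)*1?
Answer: 1/14467 ≈ 6.9123e-5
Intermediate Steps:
b = 21 (b = -4 - 5*(-5)*1 = -4 + 25*1 = -4 + 25 = 21)
P(Y) = 21 + 2*Y² (P(Y) = (Y² + Y*Y) + 21 = (Y² + Y²) + 21 = 2*Y² + 21 = 21 + 2*Y²)
V = 14467 (V = (21 + 2*1²)*((-8 - 1*(-1)) + 636) = (21 + 2*1)*((-8 + 1) + 636) = (21 + 2)*(-7 + 636) = 23*629 = 14467)
1/V = 1/14467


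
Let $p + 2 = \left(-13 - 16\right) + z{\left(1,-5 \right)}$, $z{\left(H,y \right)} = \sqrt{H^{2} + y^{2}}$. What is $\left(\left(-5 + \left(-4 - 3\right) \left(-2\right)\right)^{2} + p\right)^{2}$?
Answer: $\left(50 + \sqrt{26}\right)^{2} \approx 3035.9$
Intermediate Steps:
$p = -31 + \sqrt{26}$ ($p = -2 + \left(\left(-13 - 16\right) + \sqrt{1^{2} + \left(-5\right)^{2}}\right) = -2 - \left(29 - \sqrt{1 + 25}\right) = -2 - \left(29 - \sqrt{26}\right) = -31 + \sqrt{26} \approx -25.901$)
$\left(\left(-5 + \left(-4 - 3\right) \left(-2\right)\right)^{2} + p\right)^{2} = \left(\left(-5 + \left(-4 - 3\right) \left(-2\right)\right)^{2} - \left(31 - \sqrt{26}\right)\right)^{2} = \left(\left(-5 - -14\right)^{2} - \left(31 - \sqrt{26}\right)\right)^{2} = \left(\left(-5 + 14\right)^{2} - \left(31 - \sqrt{26}\right)\right)^{2} = \left(9^{2} - \left(31 - \sqrt{26}\right)\right)^{2} = \left(81 - \left(31 - \sqrt{26}\right)\right)^{2} = \left(50 + \sqrt{26}\right)^{2}$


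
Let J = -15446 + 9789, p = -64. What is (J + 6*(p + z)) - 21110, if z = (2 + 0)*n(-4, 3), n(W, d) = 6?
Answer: -27079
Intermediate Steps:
J = -5657
z = 12 (z = (2 + 0)*6 = 2*6 = 12)
(J + 6*(p + z)) - 21110 = (-5657 + 6*(-64 + 12)) - 21110 = (-5657 + 6*(-52)) - 21110 = (-5657 - 312) - 21110 = -5969 - 21110 = -27079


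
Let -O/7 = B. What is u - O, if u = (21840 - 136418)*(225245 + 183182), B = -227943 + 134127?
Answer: -46797405518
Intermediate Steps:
B = -93816
O = 656712 (O = -7*(-93816) = 656712)
u = -46796748806 (u = -114578*408427 = -46796748806)
u - O = -46796748806 - 1*656712 = -46796748806 - 656712 = -46797405518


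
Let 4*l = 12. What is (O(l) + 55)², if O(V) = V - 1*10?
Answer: 2304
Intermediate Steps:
l = 3 (l = (¼)*12 = 3)
O(V) = -10 + V (O(V) = V - 10 = -10 + V)
(O(l) + 55)² = ((-10 + 3) + 55)² = (-7 + 55)² = 48² = 2304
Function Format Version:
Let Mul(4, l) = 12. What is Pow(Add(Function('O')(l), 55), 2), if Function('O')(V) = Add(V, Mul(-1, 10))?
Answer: 2304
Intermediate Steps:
l = 3 (l = Mul(Rational(1, 4), 12) = 3)
Function('O')(V) = Add(-10, V) (Function('O')(V) = Add(V, -10) = Add(-10, V))
Pow(Add(Function('O')(l), 55), 2) = Pow(Add(Add(-10, 3), 55), 2) = Pow(Add(-7, 55), 2) = Pow(48, 2) = 2304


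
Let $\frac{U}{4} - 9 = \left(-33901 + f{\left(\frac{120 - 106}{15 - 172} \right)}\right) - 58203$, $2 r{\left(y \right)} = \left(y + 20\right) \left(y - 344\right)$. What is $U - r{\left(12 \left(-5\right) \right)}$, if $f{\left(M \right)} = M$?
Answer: $- \frac{59104276}{157} \approx -3.7646 \cdot 10^{5}$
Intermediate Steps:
$r{\left(y \right)} = \frac{\left(-344 + y\right) \left(20 + y\right)}{2}$ ($r{\left(y \right)} = \frac{\left(y + 20\right) \left(y - 344\right)}{2} = \frac{\left(20 + y\right) \left(-344 + y\right)}{2} = \frac{\left(-344 + y\right) \left(20 + y\right)}{2}$)
$U = - \frac{57835716}{157}$ ($U = 36 + 4 \left(\left(-33901 + \frac{120 - 106}{15 - 172}\right) - 58203\right) = 36 + 4 \left(\left(-33901 + \frac{14}{-157}\right) - 58203\right) = 36 + 4 \left(\left(-33901 + 14 \left(- \frac{1}{157}\right)\right) - 58203\right) = 36 + 4 \left(\left(-33901 - \frac{14}{157}\right) - 58203\right) = 36 + 4 \left(- \frac{5322471}{157} - 58203\right) = 36 + 4 \left(- \frac{14460342}{157}\right) = 36 - \frac{57841368}{157} = - \frac{57835716}{157} \approx -3.6838 \cdot 10^{5}$)
$U - r{\left(12 \left(-5\right) \right)} = - \frac{57835716}{157} - \left(-3440 + \frac{\left(12 \left(-5\right)\right)^{2}}{2} - 162 \cdot 12 \left(-5\right)\right) = - \frac{57835716}{157} - \left(-3440 + \frac{\left(-60\right)^{2}}{2} - -9720\right) = - \frac{57835716}{157} - \left(-3440 + \frac{1}{2} \cdot 3600 + 9720\right) = - \frac{57835716}{157} - \left(-3440 + 1800 + 9720\right) = - \frac{57835716}{157} - 8080 = - \frac{59104276}{157}$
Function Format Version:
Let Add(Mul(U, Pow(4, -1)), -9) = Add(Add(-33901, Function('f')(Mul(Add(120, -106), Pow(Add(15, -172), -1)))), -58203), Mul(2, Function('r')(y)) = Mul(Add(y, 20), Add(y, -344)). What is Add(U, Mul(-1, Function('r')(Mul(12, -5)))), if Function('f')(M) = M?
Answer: Rational(-59104276, 157) ≈ -3.7646e+5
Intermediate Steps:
Function('r')(y) = Mul(Rational(1, 2), Add(-344, y), Add(20, y)) (Function('r')(y) = Mul(Rational(1, 2), Mul(Add(y, 20), Add(y, -344))) = Mul(Rational(1, 2), Mul(Add(20, y), Add(-344, y))) = Mul(Rational(1, 2), Mul(Add(-344, y), Add(20, y))) = Mul(Rational(1, 2), Add(-344, y), Add(20, y)))
U = Rational(-57835716, 157) (U = Add(36, Mul(4, Add(Add(-33901, Mul(Add(120, -106), Pow(Add(15, -172), -1))), -58203))) = Add(36, Mul(4, Add(Add(-33901, Mul(14, Pow(-157, -1))), -58203))) = Add(36, Mul(4, Add(Add(-33901, Mul(14, Rational(-1, 157))), -58203))) = Add(36, Mul(4, Add(Add(-33901, Rational(-14, 157)), -58203))) = Add(36, Mul(4, Add(Rational(-5322471, 157), -58203))) = Add(36, Mul(4, Rational(-14460342, 157))) = Add(36, Rational(-57841368, 157)) = Rational(-57835716, 157) ≈ -3.6838e+5)
Add(U, Mul(-1, Function('r')(Mul(12, -5)))) = Add(Rational(-57835716, 157), Mul(-1, Add(-3440, Mul(Rational(1, 2), Pow(Mul(12, -5), 2)), Mul(-162, Mul(12, -5))))) = Add(Rational(-57835716, 157), Mul(-1, Add(-3440, Mul(Rational(1, 2), Pow(-60, 2)), Mul(-162, -60)))) = Add(Rational(-57835716, 157), Mul(-1, Add(-3440, Mul(Rational(1, 2), 3600), 9720))) = Add(Rational(-57835716, 157), Mul(-1, Add(-3440, 1800, 9720))) = Add(Rational(-57835716, 157), Mul(-1, 8080)) = Add(Rational(-57835716, 157), -8080) = Rational(-59104276, 157)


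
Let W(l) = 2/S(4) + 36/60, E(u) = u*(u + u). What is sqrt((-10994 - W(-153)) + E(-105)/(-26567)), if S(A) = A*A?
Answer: I*sqrt(3104289222958210)/531340 ≈ 104.86*I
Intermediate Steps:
S(A) = A**2
E(u) = 2*u**2 (E(u) = u*(2*u) = 2*u**2)
W(l) = 29/40 (W(l) = 2/(4**2) + 36/60 = 2/16 + 36*(1/60) = 2*(1/16) + 3/5 = 1/8 + 3/5 = 29/40)
sqrt((-10994 - W(-153)) + E(-105)/(-26567)) = sqrt((-10994 - 1*29/40) + (2*(-105)**2)/(-26567)) = sqrt((-10994 - 29/40) + (2*11025)*(-1/26567)) = sqrt(-439789/40 + 22050*(-1/26567)) = sqrt(-439789/40 - 22050/26567) = sqrt(-11684756363/1062680) = I*sqrt(3104289222958210)/531340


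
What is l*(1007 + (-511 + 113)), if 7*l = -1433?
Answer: -124671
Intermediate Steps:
l = -1433/7 (l = (1/7)*(-1433) = -1433/7 ≈ -204.71)
l*(1007 + (-511 + 113)) = -1433*(1007 + (-511 + 113))/7 = -1433*(1007 - 398)/7 = -1433/7*609 = -124671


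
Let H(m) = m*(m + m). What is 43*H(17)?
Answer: 24854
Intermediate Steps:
H(m) = 2*m**2 (H(m) = m*(2*m) = 2*m**2)
43*H(17) = 43*(2*17**2) = 43*(2*289) = 43*578 = 24854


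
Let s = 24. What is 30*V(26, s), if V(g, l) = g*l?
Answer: 18720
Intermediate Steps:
30*V(26, s) = 30*(26*24) = 30*624 = 18720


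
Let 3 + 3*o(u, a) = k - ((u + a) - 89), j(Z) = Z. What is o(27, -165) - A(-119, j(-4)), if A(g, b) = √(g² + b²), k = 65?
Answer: 289/3 - √14177 ≈ -22.734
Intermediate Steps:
o(u, a) = 151/3 - a/3 - u/3 (o(u, a) = -1 + (65 - ((u + a) - 89))/3 = -1 + (65 - ((a + u) - 89))/3 = -1 + (65 - (-89 + a + u))/3 = -1 + (65 + (89 - a - u))/3 = -1 + (154 - a - u)/3 = -1 + (154/3 - a/3 - u/3) = 151/3 - a/3 - u/3)
A(g, b) = √(b² + g²)
o(27, -165) - A(-119, j(-4)) = (151/3 - ⅓*(-165) - ⅓*27) - √((-4)² + (-119)²) = (151/3 + 55 - 9) - √(16 + 14161) = 289/3 - √14177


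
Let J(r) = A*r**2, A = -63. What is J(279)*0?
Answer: 0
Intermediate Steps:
J(r) = -63*r**2
J(279)*0 = -63*279**2*0 = -63*77841*0 = -4903983*0 = 0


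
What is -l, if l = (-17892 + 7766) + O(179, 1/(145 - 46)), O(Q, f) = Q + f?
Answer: 984752/99 ≈ 9947.0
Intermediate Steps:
l = -984752/99 (l = (-17892 + 7766) + (179 + 1/(145 - 46)) = -10126 + (179 + 1/99) = -10126 + 17722/99 = -984752/99 ≈ -9947.0)
-l = -1*(-984752/99) = 984752/99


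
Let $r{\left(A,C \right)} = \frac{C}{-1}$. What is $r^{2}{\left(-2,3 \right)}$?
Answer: $9$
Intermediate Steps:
$r{\left(A,C \right)} = - C$ ($r{\left(A,C \right)} = C \left(-1\right) = - C$)
$r^{2}{\left(-2,3 \right)} = \left(\left(-1\right) 3\right)^{2} = \left(-3\right)^{2} = 9$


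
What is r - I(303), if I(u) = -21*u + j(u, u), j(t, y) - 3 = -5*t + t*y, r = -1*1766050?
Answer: -1849984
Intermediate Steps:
r = -1766050
j(t, y) = 3 - 5*t + t*y (j(t, y) = 3 + (-5*t + t*y) = 3 - 5*t + t*y)
I(u) = 3 + u² - 26*u (I(u) = -21*u + (3 - 5*u + u*u) = -21*u + (3 - 5*u + u²) = -21*u + (3 + u² - 5*u) = 3 + u² - 26*u)
r - I(303) = -1766050 - (3 + 303² - 26*303) = -1766050 - (3 + 91809 - 7878) = -1766050 - 1*83934 = -1766050 - 83934 = -1849984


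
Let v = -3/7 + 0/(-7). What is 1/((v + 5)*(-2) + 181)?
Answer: 7/1203 ≈ 0.0058188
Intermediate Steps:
v = -3/7 (v = -3*1/7 + 0*(-1/7) = -3/7 + 0 = -3/7 ≈ -0.42857)
1/((v + 5)*(-2) + 181) = 1/((-3/7 + 5)*(-2) + 181) = 1/((32/7)*(-2) + 181) = 1/(-64/7 + 181) = 1/(1203/7) = 7/1203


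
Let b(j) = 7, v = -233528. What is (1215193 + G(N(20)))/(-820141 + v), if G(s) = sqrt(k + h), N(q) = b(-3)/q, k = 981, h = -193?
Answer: -1215193/1053669 - 2*sqrt(197)/1053669 ≈ -1.1533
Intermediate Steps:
N(q) = 7/q
G(s) = 2*sqrt(197) (G(s) = sqrt(981 - 193) = sqrt(788) = 2*sqrt(197))
(1215193 + G(N(20)))/(-820141 + v) = (1215193 + 2*sqrt(197))/(-820141 - 233528) = (1215193 + 2*sqrt(197))/(-1053669) = (1215193 + 2*sqrt(197))*(-1/1053669) = -1215193/1053669 - 2*sqrt(197)/1053669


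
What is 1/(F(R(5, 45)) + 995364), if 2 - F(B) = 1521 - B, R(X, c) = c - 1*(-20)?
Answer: 1/993910 ≈ 1.0061e-6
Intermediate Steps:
R(X, c) = 20 + c (R(X, c) = c + 20 = 20 + c)
F(B) = -1519 + B (F(B) = 2 - (1521 - B) = 2 + (-1521 + B) = -1519 + B)
1/(F(R(5, 45)) + 995364) = 1/((-1519 + (20 + 45)) + 995364) = 1/((-1519 + 65) + 995364) = 1/(-1454 + 995364) = 1/993910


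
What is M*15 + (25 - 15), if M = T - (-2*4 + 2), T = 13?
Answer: 295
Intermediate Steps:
M = 19 (M = 13 - (-2*4 + 2) = 13 - (-8 + 2) = 13 - 1*(-6) = 13 + 6 = 19)
M*15 + (25 - 15) = 19*15 + (25 - 15) = 285 + 10 = 295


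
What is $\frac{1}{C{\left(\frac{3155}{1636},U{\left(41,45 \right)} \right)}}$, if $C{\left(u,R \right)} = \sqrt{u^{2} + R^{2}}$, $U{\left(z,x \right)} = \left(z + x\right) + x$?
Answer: $\frac{1636 \sqrt{45941301881}}{45941301881} \approx 0.0076328$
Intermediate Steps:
$U{\left(z,x \right)} = z + 2 x$ ($U{\left(z,x \right)} = \left(x + z\right) + x = z + 2 x$)
$C{\left(u,R \right)} = \sqrt{R^{2} + u^{2}}$
$\frac{1}{C{\left(\frac{3155}{1636},U{\left(41,45 \right)} \right)}} = \frac{1}{\sqrt{\left(41 + 2 \cdot 45\right)^{2} + \left(\frac{3155}{1636}\right)^{2}}} = \frac{1}{\sqrt{\left(41 + 90\right)^{2} + \left(3155 \cdot \frac{1}{1636}\right)^{2}}} = \frac{1}{\sqrt{131^{2} + \left(\frac{3155}{1636}\right)^{2}}} = \frac{1}{\sqrt{17161 + \frac{9954025}{2676496}}} = \frac{1}{\sqrt{\frac{45941301881}{2676496}}} = \frac{1}{\frac{1}{1636} \sqrt{45941301881}} = \frac{1636 \sqrt{45941301881}}{45941301881}$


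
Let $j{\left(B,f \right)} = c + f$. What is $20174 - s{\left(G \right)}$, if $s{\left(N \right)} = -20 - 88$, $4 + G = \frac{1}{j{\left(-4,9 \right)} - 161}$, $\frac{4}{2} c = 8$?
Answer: $20282$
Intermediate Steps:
$c = 4$ ($c = \frac{1}{2} \cdot 8 = 4$)
$j{\left(B,f \right)} = 4 + f$
$G = - \frac{593}{148}$ ($G = -4 + \frac{1}{\left(4 + 9\right) - 161} = -4 + \frac{1}{13 - 161} = -4 + \frac{1}{-148} = -4 - \frac{1}{148} = - \frac{593}{148} \approx -4.0068$)
$s{\left(N \right)} = -108$ ($s{\left(N \right)} = -20 - 88 = -108$)
$20174 - s{\left(G \right)} = 20174 - -108 = 20174 + 108 = 20282$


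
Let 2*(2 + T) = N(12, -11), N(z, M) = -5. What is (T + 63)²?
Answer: 13689/4 ≈ 3422.3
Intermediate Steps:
T = -9/2 (T = -2 + (½)*(-5) = -2 - 5/2 = -9/2 ≈ -4.5000)
(T + 63)² = (-9/2 + 63)² = (117/2)² = 13689/4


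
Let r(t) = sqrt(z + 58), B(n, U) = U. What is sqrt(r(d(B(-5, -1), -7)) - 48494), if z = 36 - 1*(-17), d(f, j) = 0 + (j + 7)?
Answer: sqrt(-48494 + sqrt(111)) ≈ 220.19*I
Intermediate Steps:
d(f, j) = 7 + j (d(f, j) = 0 + (7 + j) = 7 + j)
z = 53 (z = 36 + 17 = 53)
r(t) = sqrt(111) (r(t) = sqrt(53 + 58) = sqrt(111))
sqrt(r(d(B(-5, -1), -7)) - 48494) = sqrt(sqrt(111) - 48494) = sqrt(-48494 + sqrt(111))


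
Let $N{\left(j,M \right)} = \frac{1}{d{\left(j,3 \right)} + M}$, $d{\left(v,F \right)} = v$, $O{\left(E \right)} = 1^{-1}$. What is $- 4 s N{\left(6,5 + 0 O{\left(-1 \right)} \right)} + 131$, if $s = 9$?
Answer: $\frac{1405}{11} \approx 127.73$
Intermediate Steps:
$O{\left(E \right)} = 1$
$N{\left(j,M \right)} = \frac{1}{M + j}$ ($N{\left(j,M \right)} = \frac{1}{j + M} = \frac{1}{M + j}$)
$- 4 s N{\left(6,5 + 0 O{\left(-1 \right)} \right)} + 131 = \frac{\left(-4\right) 9}{\left(5 + 0 \cdot 1\right) + 6} + 131 = - \frac{36}{\left(5 + 0\right) + 6} + 131 = - \frac{36}{5 + 6} + 131 = - \frac{36}{11} + 131 = \frac{1405}{11}$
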